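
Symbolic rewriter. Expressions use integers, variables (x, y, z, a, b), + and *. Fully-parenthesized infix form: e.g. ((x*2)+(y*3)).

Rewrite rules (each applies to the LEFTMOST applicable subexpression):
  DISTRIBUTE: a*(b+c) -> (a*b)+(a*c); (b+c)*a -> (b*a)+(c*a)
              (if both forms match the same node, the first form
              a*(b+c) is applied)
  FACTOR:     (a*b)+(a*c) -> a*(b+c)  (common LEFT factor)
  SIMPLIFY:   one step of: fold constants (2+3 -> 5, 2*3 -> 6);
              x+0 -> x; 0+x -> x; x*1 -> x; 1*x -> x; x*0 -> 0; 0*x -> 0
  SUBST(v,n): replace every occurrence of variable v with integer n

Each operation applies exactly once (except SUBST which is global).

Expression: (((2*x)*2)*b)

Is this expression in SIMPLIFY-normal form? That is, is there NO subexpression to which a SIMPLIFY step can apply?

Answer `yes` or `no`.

Expression: (((2*x)*2)*b)
Scanning for simplifiable subexpressions (pre-order)...
  at root: (((2*x)*2)*b) (not simplifiable)
  at L: ((2*x)*2) (not simplifiable)
  at LL: (2*x) (not simplifiable)
Result: no simplifiable subexpression found -> normal form.

Answer: yes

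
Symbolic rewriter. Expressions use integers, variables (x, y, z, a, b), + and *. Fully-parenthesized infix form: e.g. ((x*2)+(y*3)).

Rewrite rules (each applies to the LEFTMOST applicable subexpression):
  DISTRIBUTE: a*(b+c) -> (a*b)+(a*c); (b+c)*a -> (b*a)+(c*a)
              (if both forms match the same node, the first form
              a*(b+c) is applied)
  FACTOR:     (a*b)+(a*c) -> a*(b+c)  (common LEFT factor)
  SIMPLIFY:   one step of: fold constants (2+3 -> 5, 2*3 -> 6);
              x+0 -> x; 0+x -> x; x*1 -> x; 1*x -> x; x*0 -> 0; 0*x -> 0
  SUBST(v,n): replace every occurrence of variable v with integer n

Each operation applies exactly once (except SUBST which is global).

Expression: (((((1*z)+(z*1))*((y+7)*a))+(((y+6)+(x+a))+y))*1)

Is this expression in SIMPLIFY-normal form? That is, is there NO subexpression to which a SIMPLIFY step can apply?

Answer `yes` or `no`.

Expression: (((((1*z)+(z*1))*((y+7)*a))+(((y+6)+(x+a))+y))*1)
Scanning for simplifiable subexpressions (pre-order)...
  at root: (((((1*z)+(z*1))*((y+7)*a))+(((y+6)+(x+a))+y))*1) (SIMPLIFIABLE)
  at L: ((((1*z)+(z*1))*((y+7)*a))+(((y+6)+(x+a))+y)) (not simplifiable)
  at LL: (((1*z)+(z*1))*((y+7)*a)) (not simplifiable)
  at LLL: ((1*z)+(z*1)) (not simplifiable)
  at LLLL: (1*z) (SIMPLIFIABLE)
  at LLLR: (z*1) (SIMPLIFIABLE)
  at LLR: ((y+7)*a) (not simplifiable)
  at LLRL: (y+7) (not simplifiable)
  at LR: (((y+6)+(x+a))+y) (not simplifiable)
  at LRL: ((y+6)+(x+a)) (not simplifiable)
  at LRLL: (y+6) (not simplifiable)
  at LRLR: (x+a) (not simplifiable)
Found simplifiable subexpr at path root: (((((1*z)+(z*1))*((y+7)*a))+(((y+6)+(x+a))+y))*1)
One SIMPLIFY step would give: ((((1*z)+(z*1))*((y+7)*a))+(((y+6)+(x+a))+y))
-> NOT in normal form.

Answer: no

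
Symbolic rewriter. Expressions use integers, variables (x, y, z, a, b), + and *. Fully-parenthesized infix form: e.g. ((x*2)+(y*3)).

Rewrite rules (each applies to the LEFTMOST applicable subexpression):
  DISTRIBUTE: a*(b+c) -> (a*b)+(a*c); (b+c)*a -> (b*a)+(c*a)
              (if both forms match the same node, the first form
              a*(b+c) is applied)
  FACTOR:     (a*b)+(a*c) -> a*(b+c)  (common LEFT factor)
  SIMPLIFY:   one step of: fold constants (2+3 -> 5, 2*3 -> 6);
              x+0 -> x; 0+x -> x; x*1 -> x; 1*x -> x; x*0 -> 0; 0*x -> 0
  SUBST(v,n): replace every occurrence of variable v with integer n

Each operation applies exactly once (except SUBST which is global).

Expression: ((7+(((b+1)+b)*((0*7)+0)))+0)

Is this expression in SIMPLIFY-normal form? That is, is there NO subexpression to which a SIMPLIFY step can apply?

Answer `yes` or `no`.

Answer: no

Derivation:
Expression: ((7+(((b+1)+b)*((0*7)+0)))+0)
Scanning for simplifiable subexpressions (pre-order)...
  at root: ((7+(((b+1)+b)*((0*7)+0)))+0) (SIMPLIFIABLE)
  at L: (7+(((b+1)+b)*((0*7)+0))) (not simplifiable)
  at LR: (((b+1)+b)*((0*7)+0)) (not simplifiable)
  at LRL: ((b+1)+b) (not simplifiable)
  at LRLL: (b+1) (not simplifiable)
  at LRR: ((0*7)+0) (SIMPLIFIABLE)
  at LRRL: (0*7) (SIMPLIFIABLE)
Found simplifiable subexpr at path root: ((7+(((b+1)+b)*((0*7)+0)))+0)
One SIMPLIFY step would give: (7+(((b+1)+b)*((0*7)+0)))
-> NOT in normal form.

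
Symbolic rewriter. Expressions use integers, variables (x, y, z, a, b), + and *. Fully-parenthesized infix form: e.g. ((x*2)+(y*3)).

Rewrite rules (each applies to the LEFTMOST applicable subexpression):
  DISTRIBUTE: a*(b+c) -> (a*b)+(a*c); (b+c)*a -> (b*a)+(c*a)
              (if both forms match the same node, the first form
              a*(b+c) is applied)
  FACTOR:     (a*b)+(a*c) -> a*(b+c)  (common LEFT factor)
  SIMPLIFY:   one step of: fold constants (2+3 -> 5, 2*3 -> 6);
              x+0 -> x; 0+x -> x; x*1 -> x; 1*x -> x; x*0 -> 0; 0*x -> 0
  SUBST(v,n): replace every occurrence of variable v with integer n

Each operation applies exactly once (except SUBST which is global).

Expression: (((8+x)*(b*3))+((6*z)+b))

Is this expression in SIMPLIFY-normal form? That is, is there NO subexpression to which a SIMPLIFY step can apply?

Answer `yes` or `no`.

Expression: (((8+x)*(b*3))+((6*z)+b))
Scanning for simplifiable subexpressions (pre-order)...
  at root: (((8+x)*(b*3))+((6*z)+b)) (not simplifiable)
  at L: ((8+x)*(b*3)) (not simplifiable)
  at LL: (8+x) (not simplifiable)
  at LR: (b*3) (not simplifiable)
  at R: ((6*z)+b) (not simplifiable)
  at RL: (6*z) (not simplifiable)
Result: no simplifiable subexpression found -> normal form.

Answer: yes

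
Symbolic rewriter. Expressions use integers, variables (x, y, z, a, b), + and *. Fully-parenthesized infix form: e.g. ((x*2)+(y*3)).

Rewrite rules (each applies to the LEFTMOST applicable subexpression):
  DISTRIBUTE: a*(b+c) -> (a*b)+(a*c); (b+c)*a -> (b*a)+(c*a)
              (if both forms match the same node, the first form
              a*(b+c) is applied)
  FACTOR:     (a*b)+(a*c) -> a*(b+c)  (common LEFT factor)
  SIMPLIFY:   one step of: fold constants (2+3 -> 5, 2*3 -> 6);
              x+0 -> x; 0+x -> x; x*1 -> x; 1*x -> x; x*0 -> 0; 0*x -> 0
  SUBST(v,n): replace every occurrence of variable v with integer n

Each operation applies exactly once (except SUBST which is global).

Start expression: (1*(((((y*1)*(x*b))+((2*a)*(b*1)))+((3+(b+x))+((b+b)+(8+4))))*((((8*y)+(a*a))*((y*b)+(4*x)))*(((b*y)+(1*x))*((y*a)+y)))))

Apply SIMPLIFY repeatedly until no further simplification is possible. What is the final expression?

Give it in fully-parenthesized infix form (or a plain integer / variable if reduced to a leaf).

Answer: ((((y*(x*b))+((2*a)*b))+((3+(b+x))+((b+b)+12)))*((((8*y)+(a*a))*((y*b)+(4*x)))*(((b*y)+x)*((y*a)+y))))

Derivation:
Start: (1*(((((y*1)*(x*b))+((2*a)*(b*1)))+((3+(b+x))+((b+b)+(8+4))))*((((8*y)+(a*a))*((y*b)+(4*x)))*(((b*y)+(1*x))*((y*a)+y)))))
Step 1: at root: (1*(((((y*1)*(x*b))+((2*a)*(b*1)))+((3+(b+x))+((b+b)+(8+4))))*((((8*y)+(a*a))*((y*b)+(4*x)))*(((b*y)+(1*x))*((y*a)+y))))) -> (((((y*1)*(x*b))+((2*a)*(b*1)))+((3+(b+x))+((b+b)+(8+4))))*((((8*y)+(a*a))*((y*b)+(4*x)))*(((b*y)+(1*x))*((y*a)+y)))); overall: (1*(((((y*1)*(x*b))+((2*a)*(b*1)))+((3+(b+x))+((b+b)+(8+4))))*((((8*y)+(a*a))*((y*b)+(4*x)))*(((b*y)+(1*x))*((y*a)+y))))) -> (((((y*1)*(x*b))+((2*a)*(b*1)))+((3+(b+x))+((b+b)+(8+4))))*((((8*y)+(a*a))*((y*b)+(4*x)))*(((b*y)+(1*x))*((y*a)+y))))
Step 2: at LLLL: (y*1) -> y; overall: (((((y*1)*(x*b))+((2*a)*(b*1)))+((3+(b+x))+((b+b)+(8+4))))*((((8*y)+(a*a))*((y*b)+(4*x)))*(((b*y)+(1*x))*((y*a)+y)))) -> ((((y*(x*b))+((2*a)*(b*1)))+((3+(b+x))+((b+b)+(8+4))))*((((8*y)+(a*a))*((y*b)+(4*x)))*(((b*y)+(1*x))*((y*a)+y))))
Step 3: at LLRR: (b*1) -> b; overall: ((((y*(x*b))+((2*a)*(b*1)))+((3+(b+x))+((b+b)+(8+4))))*((((8*y)+(a*a))*((y*b)+(4*x)))*(((b*y)+(1*x))*((y*a)+y)))) -> ((((y*(x*b))+((2*a)*b))+((3+(b+x))+((b+b)+(8+4))))*((((8*y)+(a*a))*((y*b)+(4*x)))*(((b*y)+(1*x))*((y*a)+y))))
Step 4: at LRRR: (8+4) -> 12; overall: ((((y*(x*b))+((2*a)*b))+((3+(b+x))+((b+b)+(8+4))))*((((8*y)+(a*a))*((y*b)+(4*x)))*(((b*y)+(1*x))*((y*a)+y)))) -> ((((y*(x*b))+((2*a)*b))+((3+(b+x))+((b+b)+12)))*((((8*y)+(a*a))*((y*b)+(4*x)))*(((b*y)+(1*x))*((y*a)+y))))
Step 5: at RRLR: (1*x) -> x; overall: ((((y*(x*b))+((2*a)*b))+((3+(b+x))+((b+b)+12)))*((((8*y)+(a*a))*((y*b)+(4*x)))*(((b*y)+(1*x))*((y*a)+y)))) -> ((((y*(x*b))+((2*a)*b))+((3+(b+x))+((b+b)+12)))*((((8*y)+(a*a))*((y*b)+(4*x)))*(((b*y)+x)*((y*a)+y))))
Fixed point: ((((y*(x*b))+((2*a)*b))+((3+(b+x))+((b+b)+12)))*((((8*y)+(a*a))*((y*b)+(4*x)))*(((b*y)+x)*((y*a)+y))))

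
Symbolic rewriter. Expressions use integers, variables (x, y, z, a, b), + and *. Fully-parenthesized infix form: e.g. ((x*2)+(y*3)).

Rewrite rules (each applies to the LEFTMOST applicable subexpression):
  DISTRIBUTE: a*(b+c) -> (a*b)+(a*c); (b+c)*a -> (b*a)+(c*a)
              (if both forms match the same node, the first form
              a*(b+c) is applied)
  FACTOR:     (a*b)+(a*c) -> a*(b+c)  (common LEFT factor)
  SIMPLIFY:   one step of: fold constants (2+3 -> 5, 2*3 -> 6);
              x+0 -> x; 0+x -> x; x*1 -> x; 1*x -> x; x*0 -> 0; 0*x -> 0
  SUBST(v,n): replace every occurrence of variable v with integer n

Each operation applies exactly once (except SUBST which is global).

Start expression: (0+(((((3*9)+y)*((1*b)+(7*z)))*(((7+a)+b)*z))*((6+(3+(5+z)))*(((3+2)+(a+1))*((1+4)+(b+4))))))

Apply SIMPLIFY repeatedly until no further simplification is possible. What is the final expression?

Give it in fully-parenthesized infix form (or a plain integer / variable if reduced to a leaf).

Answer: ((((27+y)*(b+(7*z)))*(((7+a)+b)*z))*((6+(3+(5+z)))*((5+(a+1))*(5+(b+4)))))

Derivation:
Start: (0+(((((3*9)+y)*((1*b)+(7*z)))*(((7+a)+b)*z))*((6+(3+(5+z)))*(((3+2)+(a+1))*((1+4)+(b+4))))))
Step 1: at root: (0+(((((3*9)+y)*((1*b)+(7*z)))*(((7+a)+b)*z))*((6+(3+(5+z)))*(((3+2)+(a+1))*((1+4)+(b+4)))))) -> (((((3*9)+y)*((1*b)+(7*z)))*(((7+a)+b)*z))*((6+(3+(5+z)))*(((3+2)+(a+1))*((1+4)+(b+4))))); overall: (0+(((((3*9)+y)*((1*b)+(7*z)))*(((7+a)+b)*z))*((6+(3+(5+z)))*(((3+2)+(a+1))*((1+4)+(b+4)))))) -> (((((3*9)+y)*((1*b)+(7*z)))*(((7+a)+b)*z))*((6+(3+(5+z)))*(((3+2)+(a+1))*((1+4)+(b+4)))))
Step 2: at LLLL: (3*9) -> 27; overall: (((((3*9)+y)*((1*b)+(7*z)))*(((7+a)+b)*z))*((6+(3+(5+z)))*(((3+2)+(a+1))*((1+4)+(b+4))))) -> ((((27+y)*((1*b)+(7*z)))*(((7+a)+b)*z))*((6+(3+(5+z)))*(((3+2)+(a+1))*((1+4)+(b+4)))))
Step 3: at LLRL: (1*b) -> b; overall: ((((27+y)*((1*b)+(7*z)))*(((7+a)+b)*z))*((6+(3+(5+z)))*(((3+2)+(a+1))*((1+4)+(b+4))))) -> ((((27+y)*(b+(7*z)))*(((7+a)+b)*z))*((6+(3+(5+z)))*(((3+2)+(a+1))*((1+4)+(b+4)))))
Step 4: at RRLL: (3+2) -> 5; overall: ((((27+y)*(b+(7*z)))*(((7+a)+b)*z))*((6+(3+(5+z)))*(((3+2)+(a+1))*((1+4)+(b+4))))) -> ((((27+y)*(b+(7*z)))*(((7+a)+b)*z))*((6+(3+(5+z)))*((5+(a+1))*((1+4)+(b+4)))))
Step 5: at RRRL: (1+4) -> 5; overall: ((((27+y)*(b+(7*z)))*(((7+a)+b)*z))*((6+(3+(5+z)))*((5+(a+1))*((1+4)+(b+4))))) -> ((((27+y)*(b+(7*z)))*(((7+a)+b)*z))*((6+(3+(5+z)))*((5+(a+1))*(5+(b+4)))))
Fixed point: ((((27+y)*(b+(7*z)))*(((7+a)+b)*z))*((6+(3+(5+z)))*((5+(a+1))*(5+(b+4)))))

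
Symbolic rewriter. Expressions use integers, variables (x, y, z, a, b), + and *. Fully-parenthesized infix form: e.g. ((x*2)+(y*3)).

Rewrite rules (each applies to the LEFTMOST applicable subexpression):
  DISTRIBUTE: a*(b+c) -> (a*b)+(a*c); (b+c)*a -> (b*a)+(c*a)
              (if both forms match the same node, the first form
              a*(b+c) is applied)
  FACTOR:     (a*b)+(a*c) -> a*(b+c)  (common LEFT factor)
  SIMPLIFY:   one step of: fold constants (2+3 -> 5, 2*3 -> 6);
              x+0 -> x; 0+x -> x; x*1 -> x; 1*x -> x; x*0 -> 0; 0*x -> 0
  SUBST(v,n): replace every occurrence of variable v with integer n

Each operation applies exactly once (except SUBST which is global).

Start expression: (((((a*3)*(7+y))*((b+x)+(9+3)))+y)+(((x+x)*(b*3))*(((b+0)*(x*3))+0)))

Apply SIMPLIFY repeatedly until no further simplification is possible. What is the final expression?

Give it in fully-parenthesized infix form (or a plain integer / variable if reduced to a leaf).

Start: (((((a*3)*(7+y))*((b+x)+(9+3)))+y)+(((x+x)*(b*3))*(((b+0)*(x*3))+0)))
Step 1: at LLRR: (9+3) -> 12; overall: (((((a*3)*(7+y))*((b+x)+(9+3)))+y)+(((x+x)*(b*3))*(((b+0)*(x*3))+0))) -> (((((a*3)*(7+y))*((b+x)+12))+y)+(((x+x)*(b*3))*(((b+0)*(x*3))+0)))
Step 2: at RR: (((b+0)*(x*3))+0) -> ((b+0)*(x*3)); overall: (((((a*3)*(7+y))*((b+x)+12))+y)+(((x+x)*(b*3))*(((b+0)*(x*3))+0))) -> (((((a*3)*(7+y))*((b+x)+12))+y)+(((x+x)*(b*3))*((b+0)*(x*3))))
Step 3: at RRL: (b+0) -> b; overall: (((((a*3)*(7+y))*((b+x)+12))+y)+(((x+x)*(b*3))*((b+0)*(x*3)))) -> (((((a*3)*(7+y))*((b+x)+12))+y)+(((x+x)*(b*3))*(b*(x*3))))
Fixed point: (((((a*3)*(7+y))*((b+x)+12))+y)+(((x+x)*(b*3))*(b*(x*3))))

Answer: (((((a*3)*(7+y))*((b+x)+12))+y)+(((x+x)*(b*3))*(b*(x*3))))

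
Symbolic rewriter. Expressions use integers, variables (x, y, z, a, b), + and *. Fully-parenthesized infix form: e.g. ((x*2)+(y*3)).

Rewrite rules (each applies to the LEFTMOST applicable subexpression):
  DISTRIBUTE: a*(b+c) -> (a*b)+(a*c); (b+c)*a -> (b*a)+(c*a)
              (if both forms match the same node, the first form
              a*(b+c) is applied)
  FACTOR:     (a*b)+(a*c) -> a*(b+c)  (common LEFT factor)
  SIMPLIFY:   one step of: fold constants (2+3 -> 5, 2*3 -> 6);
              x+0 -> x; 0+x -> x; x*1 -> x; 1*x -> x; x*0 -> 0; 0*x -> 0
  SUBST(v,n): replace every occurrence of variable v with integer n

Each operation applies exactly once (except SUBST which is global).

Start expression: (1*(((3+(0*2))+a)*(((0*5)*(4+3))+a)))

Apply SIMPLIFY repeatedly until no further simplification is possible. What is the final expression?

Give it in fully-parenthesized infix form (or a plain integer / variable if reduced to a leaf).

Start: (1*(((3+(0*2))+a)*(((0*5)*(4+3))+a)))
Step 1: at root: (1*(((3+(0*2))+a)*(((0*5)*(4+3))+a))) -> (((3+(0*2))+a)*(((0*5)*(4+3))+a)); overall: (1*(((3+(0*2))+a)*(((0*5)*(4+3))+a))) -> (((3+(0*2))+a)*(((0*5)*(4+3))+a))
Step 2: at LLR: (0*2) -> 0; overall: (((3+(0*2))+a)*(((0*5)*(4+3))+a)) -> (((3+0)+a)*(((0*5)*(4+3))+a))
Step 3: at LL: (3+0) -> 3; overall: (((3+0)+a)*(((0*5)*(4+3))+a)) -> ((3+a)*(((0*5)*(4+3))+a))
Step 4: at RLL: (0*5) -> 0; overall: ((3+a)*(((0*5)*(4+3))+a)) -> ((3+a)*((0*(4+3))+a))
Step 5: at RL: (0*(4+3)) -> 0; overall: ((3+a)*((0*(4+3))+a)) -> ((3+a)*(0+a))
Step 6: at R: (0+a) -> a; overall: ((3+a)*(0+a)) -> ((3+a)*a)
Fixed point: ((3+a)*a)

Answer: ((3+a)*a)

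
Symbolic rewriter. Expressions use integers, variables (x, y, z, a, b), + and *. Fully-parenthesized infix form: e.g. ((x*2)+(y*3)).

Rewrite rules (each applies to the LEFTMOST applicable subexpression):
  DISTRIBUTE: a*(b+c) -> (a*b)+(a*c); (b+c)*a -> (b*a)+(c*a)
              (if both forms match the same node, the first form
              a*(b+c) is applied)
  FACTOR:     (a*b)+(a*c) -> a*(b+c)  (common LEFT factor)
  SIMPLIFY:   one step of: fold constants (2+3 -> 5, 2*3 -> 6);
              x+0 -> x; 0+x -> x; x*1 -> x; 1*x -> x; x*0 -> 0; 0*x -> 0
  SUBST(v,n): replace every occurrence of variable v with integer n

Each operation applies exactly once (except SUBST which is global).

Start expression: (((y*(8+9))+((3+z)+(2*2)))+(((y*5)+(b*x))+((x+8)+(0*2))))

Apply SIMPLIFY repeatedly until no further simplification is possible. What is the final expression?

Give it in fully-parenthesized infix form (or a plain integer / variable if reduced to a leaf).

Start: (((y*(8+9))+((3+z)+(2*2)))+(((y*5)+(b*x))+((x+8)+(0*2))))
Step 1: at LLR: (8+9) -> 17; overall: (((y*(8+9))+((3+z)+(2*2)))+(((y*5)+(b*x))+((x+8)+(0*2)))) -> (((y*17)+((3+z)+(2*2)))+(((y*5)+(b*x))+((x+8)+(0*2))))
Step 2: at LRR: (2*2) -> 4; overall: (((y*17)+((3+z)+(2*2)))+(((y*5)+(b*x))+((x+8)+(0*2)))) -> (((y*17)+((3+z)+4))+(((y*5)+(b*x))+((x+8)+(0*2))))
Step 3: at RRR: (0*2) -> 0; overall: (((y*17)+((3+z)+4))+(((y*5)+(b*x))+((x+8)+(0*2)))) -> (((y*17)+((3+z)+4))+(((y*5)+(b*x))+((x+8)+0)))
Step 4: at RR: ((x+8)+0) -> (x+8); overall: (((y*17)+((3+z)+4))+(((y*5)+(b*x))+((x+8)+0))) -> (((y*17)+((3+z)+4))+(((y*5)+(b*x))+(x+8)))
Fixed point: (((y*17)+((3+z)+4))+(((y*5)+(b*x))+(x+8)))

Answer: (((y*17)+((3+z)+4))+(((y*5)+(b*x))+(x+8)))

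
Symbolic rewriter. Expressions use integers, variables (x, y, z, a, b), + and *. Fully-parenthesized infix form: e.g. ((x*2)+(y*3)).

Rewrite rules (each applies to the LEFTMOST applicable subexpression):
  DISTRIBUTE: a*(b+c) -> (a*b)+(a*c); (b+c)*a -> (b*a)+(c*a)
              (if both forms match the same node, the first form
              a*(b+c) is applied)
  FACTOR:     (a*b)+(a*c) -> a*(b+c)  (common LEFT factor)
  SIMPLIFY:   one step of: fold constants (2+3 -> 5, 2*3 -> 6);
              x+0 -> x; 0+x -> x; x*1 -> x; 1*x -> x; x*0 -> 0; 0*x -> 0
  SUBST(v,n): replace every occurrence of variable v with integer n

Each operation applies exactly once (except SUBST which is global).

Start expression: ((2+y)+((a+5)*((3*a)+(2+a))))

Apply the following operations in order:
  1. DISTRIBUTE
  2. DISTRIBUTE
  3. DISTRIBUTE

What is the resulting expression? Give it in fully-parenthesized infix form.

Start: ((2+y)+((a+5)*((3*a)+(2+a))))
Apply DISTRIBUTE at R (target: ((a+5)*((3*a)+(2+a)))): ((2+y)+((a+5)*((3*a)+(2+a)))) -> ((2+y)+(((a+5)*(3*a))+((a+5)*(2+a))))
Apply DISTRIBUTE at RL (target: ((a+5)*(3*a))): ((2+y)+(((a+5)*(3*a))+((a+5)*(2+a)))) -> ((2+y)+(((a*(3*a))+(5*(3*a)))+((a+5)*(2+a))))
Apply DISTRIBUTE at RR (target: ((a+5)*(2+a))): ((2+y)+(((a*(3*a))+(5*(3*a)))+((a+5)*(2+a)))) -> ((2+y)+(((a*(3*a))+(5*(3*a)))+(((a+5)*2)+((a+5)*a))))

Answer: ((2+y)+(((a*(3*a))+(5*(3*a)))+(((a+5)*2)+((a+5)*a))))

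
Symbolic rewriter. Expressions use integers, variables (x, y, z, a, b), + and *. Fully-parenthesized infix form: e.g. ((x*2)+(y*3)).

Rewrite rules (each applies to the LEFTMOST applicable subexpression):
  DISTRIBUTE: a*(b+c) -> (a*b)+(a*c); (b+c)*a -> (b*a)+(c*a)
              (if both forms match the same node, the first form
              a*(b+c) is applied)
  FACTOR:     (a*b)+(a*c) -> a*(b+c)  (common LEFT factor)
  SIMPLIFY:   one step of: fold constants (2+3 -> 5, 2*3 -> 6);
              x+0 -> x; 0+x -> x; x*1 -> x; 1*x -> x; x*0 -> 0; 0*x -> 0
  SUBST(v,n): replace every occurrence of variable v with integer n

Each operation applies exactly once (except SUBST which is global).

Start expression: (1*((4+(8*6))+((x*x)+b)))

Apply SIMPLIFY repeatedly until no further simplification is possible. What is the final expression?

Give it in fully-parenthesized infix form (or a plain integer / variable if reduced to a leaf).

Start: (1*((4+(8*6))+((x*x)+b)))
Step 1: at root: (1*((4+(8*6))+((x*x)+b))) -> ((4+(8*6))+((x*x)+b)); overall: (1*((4+(8*6))+((x*x)+b))) -> ((4+(8*6))+((x*x)+b))
Step 2: at LR: (8*6) -> 48; overall: ((4+(8*6))+((x*x)+b)) -> ((4+48)+((x*x)+b))
Step 3: at L: (4+48) -> 52; overall: ((4+48)+((x*x)+b)) -> (52+((x*x)+b))
Fixed point: (52+((x*x)+b))

Answer: (52+((x*x)+b))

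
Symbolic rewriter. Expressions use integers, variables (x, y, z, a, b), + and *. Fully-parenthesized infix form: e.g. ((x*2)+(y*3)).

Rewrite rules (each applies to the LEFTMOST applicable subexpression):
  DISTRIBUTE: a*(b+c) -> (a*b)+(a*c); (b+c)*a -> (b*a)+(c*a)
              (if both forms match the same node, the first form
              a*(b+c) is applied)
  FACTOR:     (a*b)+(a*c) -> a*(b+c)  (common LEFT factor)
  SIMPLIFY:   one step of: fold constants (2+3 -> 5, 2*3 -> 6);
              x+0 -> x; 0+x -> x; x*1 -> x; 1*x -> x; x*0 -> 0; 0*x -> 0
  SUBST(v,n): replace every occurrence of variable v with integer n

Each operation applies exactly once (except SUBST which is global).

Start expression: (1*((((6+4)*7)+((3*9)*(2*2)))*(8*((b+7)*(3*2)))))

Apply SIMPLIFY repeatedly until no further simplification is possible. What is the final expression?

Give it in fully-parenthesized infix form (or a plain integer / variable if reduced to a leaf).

Answer: (178*(8*((b+7)*6)))

Derivation:
Start: (1*((((6+4)*7)+((3*9)*(2*2)))*(8*((b+7)*(3*2)))))
Step 1: at root: (1*((((6+4)*7)+((3*9)*(2*2)))*(8*((b+7)*(3*2))))) -> ((((6+4)*7)+((3*9)*(2*2)))*(8*((b+7)*(3*2)))); overall: (1*((((6+4)*7)+((3*9)*(2*2)))*(8*((b+7)*(3*2))))) -> ((((6+4)*7)+((3*9)*(2*2)))*(8*((b+7)*(3*2))))
Step 2: at LLL: (6+4) -> 10; overall: ((((6+4)*7)+((3*9)*(2*2)))*(8*((b+7)*(3*2)))) -> (((10*7)+((3*9)*(2*2)))*(8*((b+7)*(3*2))))
Step 3: at LL: (10*7) -> 70; overall: (((10*7)+((3*9)*(2*2)))*(8*((b+7)*(3*2)))) -> ((70+((3*9)*(2*2)))*(8*((b+7)*(3*2))))
Step 4: at LRL: (3*9) -> 27; overall: ((70+((3*9)*(2*2)))*(8*((b+7)*(3*2)))) -> ((70+(27*(2*2)))*(8*((b+7)*(3*2))))
Step 5: at LRR: (2*2) -> 4; overall: ((70+(27*(2*2)))*(8*((b+7)*(3*2)))) -> ((70+(27*4))*(8*((b+7)*(3*2))))
Step 6: at LR: (27*4) -> 108; overall: ((70+(27*4))*(8*((b+7)*(3*2)))) -> ((70+108)*(8*((b+7)*(3*2))))
Step 7: at L: (70+108) -> 178; overall: ((70+108)*(8*((b+7)*(3*2)))) -> (178*(8*((b+7)*(3*2))))
Step 8: at RRR: (3*2) -> 6; overall: (178*(8*((b+7)*(3*2)))) -> (178*(8*((b+7)*6)))
Fixed point: (178*(8*((b+7)*6)))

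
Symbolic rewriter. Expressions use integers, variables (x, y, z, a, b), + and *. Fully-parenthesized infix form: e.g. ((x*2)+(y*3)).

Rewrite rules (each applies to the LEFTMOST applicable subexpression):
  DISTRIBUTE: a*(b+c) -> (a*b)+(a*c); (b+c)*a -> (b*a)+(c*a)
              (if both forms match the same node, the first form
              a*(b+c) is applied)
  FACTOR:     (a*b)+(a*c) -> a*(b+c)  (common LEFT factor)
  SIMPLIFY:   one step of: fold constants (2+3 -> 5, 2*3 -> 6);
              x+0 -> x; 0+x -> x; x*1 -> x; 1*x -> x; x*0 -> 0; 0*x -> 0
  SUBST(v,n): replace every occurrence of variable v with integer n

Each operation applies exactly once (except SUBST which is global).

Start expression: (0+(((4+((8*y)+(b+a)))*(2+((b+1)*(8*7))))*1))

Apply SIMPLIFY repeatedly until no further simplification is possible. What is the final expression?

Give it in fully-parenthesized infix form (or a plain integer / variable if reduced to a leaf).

Answer: ((4+((8*y)+(b+a)))*(2+((b+1)*56)))

Derivation:
Start: (0+(((4+((8*y)+(b+a)))*(2+((b+1)*(8*7))))*1))
Step 1: at root: (0+(((4+((8*y)+(b+a)))*(2+((b+1)*(8*7))))*1)) -> (((4+((8*y)+(b+a)))*(2+((b+1)*(8*7))))*1); overall: (0+(((4+((8*y)+(b+a)))*(2+((b+1)*(8*7))))*1)) -> (((4+((8*y)+(b+a)))*(2+((b+1)*(8*7))))*1)
Step 2: at root: (((4+((8*y)+(b+a)))*(2+((b+1)*(8*7))))*1) -> ((4+((8*y)+(b+a)))*(2+((b+1)*(8*7)))); overall: (((4+((8*y)+(b+a)))*(2+((b+1)*(8*7))))*1) -> ((4+((8*y)+(b+a)))*(2+((b+1)*(8*7))))
Step 3: at RRR: (8*7) -> 56; overall: ((4+((8*y)+(b+a)))*(2+((b+1)*(8*7)))) -> ((4+((8*y)+(b+a)))*(2+((b+1)*56)))
Fixed point: ((4+((8*y)+(b+a)))*(2+((b+1)*56)))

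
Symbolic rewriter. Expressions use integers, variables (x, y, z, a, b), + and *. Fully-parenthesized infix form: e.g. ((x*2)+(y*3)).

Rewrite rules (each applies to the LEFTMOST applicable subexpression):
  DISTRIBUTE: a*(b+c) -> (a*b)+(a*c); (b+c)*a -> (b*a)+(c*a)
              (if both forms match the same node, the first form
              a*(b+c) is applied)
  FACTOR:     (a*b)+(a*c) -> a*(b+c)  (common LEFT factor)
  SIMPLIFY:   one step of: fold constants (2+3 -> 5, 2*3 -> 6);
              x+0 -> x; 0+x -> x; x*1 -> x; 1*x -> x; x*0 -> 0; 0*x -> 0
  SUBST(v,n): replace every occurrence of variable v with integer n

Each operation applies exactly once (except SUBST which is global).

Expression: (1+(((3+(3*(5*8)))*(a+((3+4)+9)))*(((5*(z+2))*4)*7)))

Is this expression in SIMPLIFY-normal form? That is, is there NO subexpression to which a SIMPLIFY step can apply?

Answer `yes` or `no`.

Expression: (1+(((3+(3*(5*8)))*(a+((3+4)+9)))*(((5*(z+2))*4)*7)))
Scanning for simplifiable subexpressions (pre-order)...
  at root: (1+(((3+(3*(5*8)))*(a+((3+4)+9)))*(((5*(z+2))*4)*7))) (not simplifiable)
  at R: (((3+(3*(5*8)))*(a+((3+4)+9)))*(((5*(z+2))*4)*7)) (not simplifiable)
  at RL: ((3+(3*(5*8)))*(a+((3+4)+9))) (not simplifiable)
  at RLL: (3+(3*(5*8))) (not simplifiable)
  at RLLR: (3*(5*8)) (not simplifiable)
  at RLLRR: (5*8) (SIMPLIFIABLE)
  at RLR: (a+((3+4)+9)) (not simplifiable)
  at RLRR: ((3+4)+9) (not simplifiable)
  at RLRRL: (3+4) (SIMPLIFIABLE)
  at RR: (((5*(z+2))*4)*7) (not simplifiable)
  at RRL: ((5*(z+2))*4) (not simplifiable)
  at RRLL: (5*(z+2)) (not simplifiable)
  at RRLLR: (z+2) (not simplifiable)
Found simplifiable subexpr at path RLLRR: (5*8)
One SIMPLIFY step would give: (1+(((3+(3*40))*(a+((3+4)+9)))*(((5*(z+2))*4)*7)))
-> NOT in normal form.

Answer: no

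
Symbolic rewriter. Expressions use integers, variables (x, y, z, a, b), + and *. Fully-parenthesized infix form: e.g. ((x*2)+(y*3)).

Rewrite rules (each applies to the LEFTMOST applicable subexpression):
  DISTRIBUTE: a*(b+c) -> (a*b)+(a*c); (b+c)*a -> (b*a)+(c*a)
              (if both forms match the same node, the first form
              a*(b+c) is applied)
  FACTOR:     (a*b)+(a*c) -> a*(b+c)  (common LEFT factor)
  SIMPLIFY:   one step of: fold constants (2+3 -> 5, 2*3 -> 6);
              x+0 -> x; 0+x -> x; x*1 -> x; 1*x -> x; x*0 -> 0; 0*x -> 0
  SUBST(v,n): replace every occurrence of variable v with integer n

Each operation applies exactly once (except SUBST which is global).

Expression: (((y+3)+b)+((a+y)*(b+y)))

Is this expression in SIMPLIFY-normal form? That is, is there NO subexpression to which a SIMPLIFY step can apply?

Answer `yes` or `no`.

Expression: (((y+3)+b)+((a+y)*(b+y)))
Scanning for simplifiable subexpressions (pre-order)...
  at root: (((y+3)+b)+((a+y)*(b+y))) (not simplifiable)
  at L: ((y+3)+b) (not simplifiable)
  at LL: (y+3) (not simplifiable)
  at R: ((a+y)*(b+y)) (not simplifiable)
  at RL: (a+y) (not simplifiable)
  at RR: (b+y) (not simplifiable)
Result: no simplifiable subexpression found -> normal form.

Answer: yes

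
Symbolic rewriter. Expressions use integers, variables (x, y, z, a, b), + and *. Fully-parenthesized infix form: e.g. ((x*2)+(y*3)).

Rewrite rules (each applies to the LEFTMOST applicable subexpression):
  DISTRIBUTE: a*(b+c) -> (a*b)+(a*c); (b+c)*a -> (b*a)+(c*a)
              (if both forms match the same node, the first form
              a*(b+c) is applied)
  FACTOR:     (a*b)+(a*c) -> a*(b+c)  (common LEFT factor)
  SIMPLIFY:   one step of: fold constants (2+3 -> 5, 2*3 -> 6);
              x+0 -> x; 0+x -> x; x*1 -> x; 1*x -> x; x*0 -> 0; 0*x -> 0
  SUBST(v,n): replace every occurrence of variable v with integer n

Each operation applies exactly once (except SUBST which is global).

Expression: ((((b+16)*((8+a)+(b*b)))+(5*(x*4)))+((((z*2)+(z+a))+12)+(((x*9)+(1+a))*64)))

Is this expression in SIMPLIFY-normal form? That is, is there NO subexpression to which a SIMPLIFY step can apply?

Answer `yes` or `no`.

Expression: ((((b+16)*((8+a)+(b*b)))+(5*(x*4)))+((((z*2)+(z+a))+12)+(((x*9)+(1+a))*64)))
Scanning for simplifiable subexpressions (pre-order)...
  at root: ((((b+16)*((8+a)+(b*b)))+(5*(x*4)))+((((z*2)+(z+a))+12)+(((x*9)+(1+a))*64))) (not simplifiable)
  at L: (((b+16)*((8+a)+(b*b)))+(5*(x*4))) (not simplifiable)
  at LL: ((b+16)*((8+a)+(b*b))) (not simplifiable)
  at LLL: (b+16) (not simplifiable)
  at LLR: ((8+a)+(b*b)) (not simplifiable)
  at LLRL: (8+a) (not simplifiable)
  at LLRR: (b*b) (not simplifiable)
  at LR: (5*(x*4)) (not simplifiable)
  at LRR: (x*4) (not simplifiable)
  at R: ((((z*2)+(z+a))+12)+(((x*9)+(1+a))*64)) (not simplifiable)
  at RL: (((z*2)+(z+a))+12) (not simplifiable)
  at RLL: ((z*2)+(z+a)) (not simplifiable)
  at RLLL: (z*2) (not simplifiable)
  at RLLR: (z+a) (not simplifiable)
  at RR: (((x*9)+(1+a))*64) (not simplifiable)
  at RRL: ((x*9)+(1+a)) (not simplifiable)
  at RRLL: (x*9) (not simplifiable)
  at RRLR: (1+a) (not simplifiable)
Result: no simplifiable subexpression found -> normal form.

Answer: yes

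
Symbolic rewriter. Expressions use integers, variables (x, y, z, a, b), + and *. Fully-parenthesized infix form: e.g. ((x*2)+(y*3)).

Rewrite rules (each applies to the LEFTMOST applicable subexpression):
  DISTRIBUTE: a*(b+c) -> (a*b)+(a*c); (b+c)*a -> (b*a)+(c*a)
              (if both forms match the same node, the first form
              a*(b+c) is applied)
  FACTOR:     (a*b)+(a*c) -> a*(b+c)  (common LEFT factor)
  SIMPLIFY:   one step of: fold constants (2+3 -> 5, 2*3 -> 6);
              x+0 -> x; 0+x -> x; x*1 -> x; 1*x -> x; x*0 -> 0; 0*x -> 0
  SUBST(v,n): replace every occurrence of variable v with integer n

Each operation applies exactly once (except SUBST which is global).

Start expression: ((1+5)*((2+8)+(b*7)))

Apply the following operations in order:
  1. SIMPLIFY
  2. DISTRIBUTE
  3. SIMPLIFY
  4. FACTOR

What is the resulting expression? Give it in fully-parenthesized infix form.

Start: ((1+5)*((2+8)+(b*7)))
Apply SIMPLIFY at L (target: (1+5)): ((1+5)*((2+8)+(b*7))) -> (6*((2+8)+(b*7)))
Apply DISTRIBUTE at root (target: (6*((2+8)+(b*7)))): (6*((2+8)+(b*7))) -> ((6*(2+8))+(6*(b*7)))
Apply SIMPLIFY at LR (target: (2+8)): ((6*(2+8))+(6*(b*7))) -> ((6*10)+(6*(b*7)))
Apply FACTOR at root (target: ((6*10)+(6*(b*7)))): ((6*10)+(6*(b*7))) -> (6*(10+(b*7)))

Answer: (6*(10+(b*7)))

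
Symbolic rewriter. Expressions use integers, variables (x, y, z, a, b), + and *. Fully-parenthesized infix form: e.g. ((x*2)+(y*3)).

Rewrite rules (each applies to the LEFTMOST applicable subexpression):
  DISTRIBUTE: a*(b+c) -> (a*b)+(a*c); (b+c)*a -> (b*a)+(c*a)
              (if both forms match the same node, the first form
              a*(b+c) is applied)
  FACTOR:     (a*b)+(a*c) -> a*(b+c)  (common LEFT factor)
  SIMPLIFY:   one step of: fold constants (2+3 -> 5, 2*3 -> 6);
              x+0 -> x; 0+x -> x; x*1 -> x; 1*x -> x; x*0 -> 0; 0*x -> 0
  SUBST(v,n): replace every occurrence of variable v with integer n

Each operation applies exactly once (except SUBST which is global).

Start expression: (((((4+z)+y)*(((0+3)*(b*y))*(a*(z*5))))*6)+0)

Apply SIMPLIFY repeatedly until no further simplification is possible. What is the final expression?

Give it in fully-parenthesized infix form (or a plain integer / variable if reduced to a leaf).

Start: (((((4+z)+y)*(((0+3)*(b*y))*(a*(z*5))))*6)+0)
Step 1: at root: (((((4+z)+y)*(((0+3)*(b*y))*(a*(z*5))))*6)+0) -> ((((4+z)+y)*(((0+3)*(b*y))*(a*(z*5))))*6); overall: (((((4+z)+y)*(((0+3)*(b*y))*(a*(z*5))))*6)+0) -> ((((4+z)+y)*(((0+3)*(b*y))*(a*(z*5))))*6)
Step 2: at LRLL: (0+3) -> 3; overall: ((((4+z)+y)*(((0+3)*(b*y))*(a*(z*5))))*6) -> ((((4+z)+y)*((3*(b*y))*(a*(z*5))))*6)
Fixed point: ((((4+z)+y)*((3*(b*y))*(a*(z*5))))*6)

Answer: ((((4+z)+y)*((3*(b*y))*(a*(z*5))))*6)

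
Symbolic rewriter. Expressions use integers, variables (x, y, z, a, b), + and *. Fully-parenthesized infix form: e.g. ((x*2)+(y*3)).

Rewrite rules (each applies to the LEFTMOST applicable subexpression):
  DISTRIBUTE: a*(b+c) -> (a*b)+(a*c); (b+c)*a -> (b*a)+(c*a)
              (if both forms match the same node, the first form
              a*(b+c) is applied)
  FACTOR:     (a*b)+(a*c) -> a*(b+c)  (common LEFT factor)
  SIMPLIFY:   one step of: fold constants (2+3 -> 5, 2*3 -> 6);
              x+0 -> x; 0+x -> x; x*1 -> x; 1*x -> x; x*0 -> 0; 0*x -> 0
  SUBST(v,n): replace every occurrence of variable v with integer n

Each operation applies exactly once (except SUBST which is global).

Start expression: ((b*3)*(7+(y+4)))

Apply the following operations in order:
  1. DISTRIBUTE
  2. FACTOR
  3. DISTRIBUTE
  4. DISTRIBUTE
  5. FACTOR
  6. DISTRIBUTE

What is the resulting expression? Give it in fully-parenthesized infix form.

Answer: (((b*3)*7)+(((b*3)*y)+((b*3)*4)))

Derivation:
Start: ((b*3)*(7+(y+4)))
Apply DISTRIBUTE at root (target: ((b*3)*(7+(y+4)))): ((b*3)*(7+(y+4))) -> (((b*3)*7)+((b*3)*(y+4)))
Apply FACTOR at root (target: (((b*3)*7)+((b*3)*(y+4)))): (((b*3)*7)+((b*3)*(y+4))) -> ((b*3)*(7+(y+4)))
Apply DISTRIBUTE at root (target: ((b*3)*(7+(y+4)))): ((b*3)*(7+(y+4))) -> (((b*3)*7)+((b*3)*(y+4)))
Apply DISTRIBUTE at R (target: ((b*3)*(y+4))): (((b*3)*7)+((b*3)*(y+4))) -> (((b*3)*7)+(((b*3)*y)+((b*3)*4)))
Apply FACTOR at R (target: (((b*3)*y)+((b*3)*4))): (((b*3)*7)+(((b*3)*y)+((b*3)*4))) -> (((b*3)*7)+((b*3)*(y+4)))
Apply DISTRIBUTE at R (target: ((b*3)*(y+4))): (((b*3)*7)+((b*3)*(y+4))) -> (((b*3)*7)+(((b*3)*y)+((b*3)*4)))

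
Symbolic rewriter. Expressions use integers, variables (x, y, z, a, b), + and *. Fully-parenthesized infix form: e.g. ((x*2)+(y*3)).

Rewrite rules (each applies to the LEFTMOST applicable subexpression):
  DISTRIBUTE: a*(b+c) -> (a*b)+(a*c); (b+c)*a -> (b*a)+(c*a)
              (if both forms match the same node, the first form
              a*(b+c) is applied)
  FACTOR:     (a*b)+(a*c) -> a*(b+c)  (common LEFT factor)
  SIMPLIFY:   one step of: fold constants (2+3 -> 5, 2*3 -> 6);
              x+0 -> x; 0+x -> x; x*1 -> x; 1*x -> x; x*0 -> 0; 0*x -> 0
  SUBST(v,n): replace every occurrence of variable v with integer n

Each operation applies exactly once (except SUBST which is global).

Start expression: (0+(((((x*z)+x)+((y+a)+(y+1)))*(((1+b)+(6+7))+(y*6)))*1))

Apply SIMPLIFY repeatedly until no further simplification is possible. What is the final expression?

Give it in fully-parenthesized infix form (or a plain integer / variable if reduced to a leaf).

Start: (0+(((((x*z)+x)+((y+a)+(y+1)))*(((1+b)+(6+7))+(y*6)))*1))
Step 1: at root: (0+(((((x*z)+x)+((y+a)+(y+1)))*(((1+b)+(6+7))+(y*6)))*1)) -> (((((x*z)+x)+((y+a)+(y+1)))*(((1+b)+(6+7))+(y*6)))*1); overall: (0+(((((x*z)+x)+((y+a)+(y+1)))*(((1+b)+(6+7))+(y*6)))*1)) -> (((((x*z)+x)+((y+a)+(y+1)))*(((1+b)+(6+7))+(y*6)))*1)
Step 2: at root: (((((x*z)+x)+((y+a)+(y+1)))*(((1+b)+(6+7))+(y*6)))*1) -> ((((x*z)+x)+((y+a)+(y+1)))*(((1+b)+(6+7))+(y*6))); overall: (((((x*z)+x)+((y+a)+(y+1)))*(((1+b)+(6+7))+(y*6)))*1) -> ((((x*z)+x)+((y+a)+(y+1)))*(((1+b)+(6+7))+(y*6)))
Step 3: at RLR: (6+7) -> 13; overall: ((((x*z)+x)+((y+a)+(y+1)))*(((1+b)+(6+7))+(y*6))) -> ((((x*z)+x)+((y+a)+(y+1)))*(((1+b)+13)+(y*6)))
Fixed point: ((((x*z)+x)+((y+a)+(y+1)))*(((1+b)+13)+(y*6)))

Answer: ((((x*z)+x)+((y+a)+(y+1)))*(((1+b)+13)+(y*6)))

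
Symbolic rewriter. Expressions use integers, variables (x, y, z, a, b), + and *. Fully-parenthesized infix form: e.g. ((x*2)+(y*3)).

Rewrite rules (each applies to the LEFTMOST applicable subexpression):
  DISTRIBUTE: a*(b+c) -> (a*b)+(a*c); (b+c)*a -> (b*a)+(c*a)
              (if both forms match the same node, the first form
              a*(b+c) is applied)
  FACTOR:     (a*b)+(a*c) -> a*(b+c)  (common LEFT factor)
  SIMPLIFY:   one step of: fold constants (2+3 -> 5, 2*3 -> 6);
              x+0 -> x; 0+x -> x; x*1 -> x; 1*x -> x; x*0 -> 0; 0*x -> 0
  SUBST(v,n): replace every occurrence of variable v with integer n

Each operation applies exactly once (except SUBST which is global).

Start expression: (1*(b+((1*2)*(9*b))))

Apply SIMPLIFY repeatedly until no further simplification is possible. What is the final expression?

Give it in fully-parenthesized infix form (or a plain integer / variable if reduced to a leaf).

Start: (1*(b+((1*2)*(9*b))))
Step 1: at root: (1*(b+((1*2)*(9*b)))) -> (b+((1*2)*(9*b))); overall: (1*(b+((1*2)*(9*b)))) -> (b+((1*2)*(9*b)))
Step 2: at RL: (1*2) -> 2; overall: (b+((1*2)*(9*b))) -> (b+(2*(9*b)))
Fixed point: (b+(2*(9*b)))

Answer: (b+(2*(9*b)))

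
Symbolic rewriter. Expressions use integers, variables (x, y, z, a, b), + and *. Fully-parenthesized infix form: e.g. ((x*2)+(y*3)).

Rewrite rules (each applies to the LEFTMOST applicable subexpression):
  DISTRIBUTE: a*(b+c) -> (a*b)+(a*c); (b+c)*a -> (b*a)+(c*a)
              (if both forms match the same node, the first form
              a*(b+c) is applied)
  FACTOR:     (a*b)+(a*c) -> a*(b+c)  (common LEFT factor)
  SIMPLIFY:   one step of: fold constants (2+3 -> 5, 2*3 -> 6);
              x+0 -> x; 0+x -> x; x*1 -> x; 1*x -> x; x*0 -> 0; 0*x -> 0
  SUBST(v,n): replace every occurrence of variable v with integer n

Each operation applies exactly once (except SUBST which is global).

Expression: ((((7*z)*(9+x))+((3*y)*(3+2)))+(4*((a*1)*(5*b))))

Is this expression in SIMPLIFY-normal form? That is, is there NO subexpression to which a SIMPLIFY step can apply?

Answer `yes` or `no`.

Expression: ((((7*z)*(9+x))+((3*y)*(3+2)))+(4*((a*1)*(5*b))))
Scanning for simplifiable subexpressions (pre-order)...
  at root: ((((7*z)*(9+x))+((3*y)*(3+2)))+(4*((a*1)*(5*b)))) (not simplifiable)
  at L: (((7*z)*(9+x))+((3*y)*(3+2))) (not simplifiable)
  at LL: ((7*z)*(9+x)) (not simplifiable)
  at LLL: (7*z) (not simplifiable)
  at LLR: (9+x) (not simplifiable)
  at LR: ((3*y)*(3+2)) (not simplifiable)
  at LRL: (3*y) (not simplifiable)
  at LRR: (3+2) (SIMPLIFIABLE)
  at R: (4*((a*1)*(5*b))) (not simplifiable)
  at RR: ((a*1)*(5*b)) (not simplifiable)
  at RRL: (a*1) (SIMPLIFIABLE)
  at RRR: (5*b) (not simplifiable)
Found simplifiable subexpr at path LRR: (3+2)
One SIMPLIFY step would give: ((((7*z)*(9+x))+((3*y)*5))+(4*((a*1)*(5*b))))
-> NOT in normal form.

Answer: no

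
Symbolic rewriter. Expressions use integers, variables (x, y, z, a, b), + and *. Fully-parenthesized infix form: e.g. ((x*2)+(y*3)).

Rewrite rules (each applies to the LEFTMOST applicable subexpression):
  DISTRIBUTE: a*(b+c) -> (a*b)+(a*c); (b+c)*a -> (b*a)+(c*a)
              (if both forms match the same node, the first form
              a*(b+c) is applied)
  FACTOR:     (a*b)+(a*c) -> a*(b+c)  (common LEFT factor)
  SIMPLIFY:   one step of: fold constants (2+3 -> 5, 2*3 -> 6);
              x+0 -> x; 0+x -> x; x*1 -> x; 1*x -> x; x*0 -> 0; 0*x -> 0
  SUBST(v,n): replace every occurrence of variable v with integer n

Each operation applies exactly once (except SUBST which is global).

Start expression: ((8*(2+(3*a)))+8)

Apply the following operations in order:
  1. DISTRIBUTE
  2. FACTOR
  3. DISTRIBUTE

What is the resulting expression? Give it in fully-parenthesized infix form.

Answer: (((8*2)+(8*(3*a)))+8)

Derivation:
Start: ((8*(2+(3*a)))+8)
Apply DISTRIBUTE at L (target: (8*(2+(3*a)))): ((8*(2+(3*a)))+8) -> (((8*2)+(8*(3*a)))+8)
Apply FACTOR at L (target: ((8*2)+(8*(3*a)))): (((8*2)+(8*(3*a)))+8) -> ((8*(2+(3*a)))+8)
Apply DISTRIBUTE at L (target: (8*(2+(3*a)))): ((8*(2+(3*a)))+8) -> (((8*2)+(8*(3*a)))+8)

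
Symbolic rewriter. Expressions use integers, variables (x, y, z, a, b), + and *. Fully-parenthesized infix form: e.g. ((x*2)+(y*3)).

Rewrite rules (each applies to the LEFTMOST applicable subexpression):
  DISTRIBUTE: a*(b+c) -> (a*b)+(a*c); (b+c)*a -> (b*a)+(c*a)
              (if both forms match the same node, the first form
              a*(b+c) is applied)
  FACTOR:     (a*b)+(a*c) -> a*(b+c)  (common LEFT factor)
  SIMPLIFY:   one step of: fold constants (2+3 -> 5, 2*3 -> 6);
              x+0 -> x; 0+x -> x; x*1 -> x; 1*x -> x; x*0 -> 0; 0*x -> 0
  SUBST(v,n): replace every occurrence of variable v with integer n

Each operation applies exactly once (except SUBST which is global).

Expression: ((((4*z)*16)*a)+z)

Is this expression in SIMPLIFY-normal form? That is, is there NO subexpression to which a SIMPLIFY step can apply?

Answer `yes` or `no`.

Answer: yes

Derivation:
Expression: ((((4*z)*16)*a)+z)
Scanning for simplifiable subexpressions (pre-order)...
  at root: ((((4*z)*16)*a)+z) (not simplifiable)
  at L: (((4*z)*16)*a) (not simplifiable)
  at LL: ((4*z)*16) (not simplifiable)
  at LLL: (4*z) (not simplifiable)
Result: no simplifiable subexpression found -> normal form.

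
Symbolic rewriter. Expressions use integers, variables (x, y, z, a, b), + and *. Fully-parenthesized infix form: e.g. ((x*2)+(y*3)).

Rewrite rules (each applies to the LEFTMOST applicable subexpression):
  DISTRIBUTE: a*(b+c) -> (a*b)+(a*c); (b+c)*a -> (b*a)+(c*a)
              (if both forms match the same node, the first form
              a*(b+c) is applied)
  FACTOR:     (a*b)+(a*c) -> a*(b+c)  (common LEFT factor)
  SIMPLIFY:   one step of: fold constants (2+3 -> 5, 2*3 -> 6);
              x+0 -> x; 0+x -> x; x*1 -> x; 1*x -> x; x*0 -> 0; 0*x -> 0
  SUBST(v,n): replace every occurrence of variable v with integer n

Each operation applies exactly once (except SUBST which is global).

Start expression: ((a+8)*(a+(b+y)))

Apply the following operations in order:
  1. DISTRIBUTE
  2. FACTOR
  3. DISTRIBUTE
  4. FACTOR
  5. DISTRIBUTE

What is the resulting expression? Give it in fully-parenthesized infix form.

Start: ((a+8)*(a+(b+y)))
Apply DISTRIBUTE at root (target: ((a+8)*(a+(b+y)))): ((a+8)*(a+(b+y))) -> (((a+8)*a)+((a+8)*(b+y)))
Apply FACTOR at root (target: (((a+8)*a)+((a+8)*(b+y)))): (((a+8)*a)+((a+8)*(b+y))) -> ((a+8)*(a+(b+y)))
Apply DISTRIBUTE at root (target: ((a+8)*(a+(b+y)))): ((a+8)*(a+(b+y))) -> (((a+8)*a)+((a+8)*(b+y)))
Apply FACTOR at root (target: (((a+8)*a)+((a+8)*(b+y)))): (((a+8)*a)+((a+8)*(b+y))) -> ((a+8)*(a+(b+y)))
Apply DISTRIBUTE at root (target: ((a+8)*(a+(b+y)))): ((a+8)*(a+(b+y))) -> (((a+8)*a)+((a+8)*(b+y)))

Answer: (((a+8)*a)+((a+8)*(b+y)))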